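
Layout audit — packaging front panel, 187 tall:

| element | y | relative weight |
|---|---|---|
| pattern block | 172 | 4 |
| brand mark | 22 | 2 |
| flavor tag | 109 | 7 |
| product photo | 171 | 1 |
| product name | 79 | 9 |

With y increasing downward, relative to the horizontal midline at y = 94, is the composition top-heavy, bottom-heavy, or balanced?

bottom-heavy

Total weight = 4 + 2 + 7 + 1 + 9 = 23.
y-moment: 4·172 + 2·22 + 7·109 + 1·171 + 9·79 = 2377; centroid 2377/23 ≈ 103.35.
Since 103.3 is below (larger y than) 94, the composition reads bottom-heavy.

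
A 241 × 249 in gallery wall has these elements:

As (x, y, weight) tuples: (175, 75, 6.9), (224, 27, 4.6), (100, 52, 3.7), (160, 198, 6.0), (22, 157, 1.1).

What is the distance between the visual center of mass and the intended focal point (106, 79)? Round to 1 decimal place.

Σw = 6.9 + 4.6 + 3.7 + 6.0 + 1.1 = 22.3.
Σw·x = 6.9·175 + 4.6·224 + 3.7·100 + 6.0·160 + 1.1·22 = 3592.1, so x̄ = 3592.1/22.3 ≈ 161.08.
Σw·y = 6.9·75 + 4.6·27 + 3.7·52 + 6.0·198 + 1.1·157 = 2194.8, so ȳ = 2194.8/22.3 ≈ 98.42.
Relative to (106, 79): Δ = (55.08, 19.42); |Δ| = √(55.08² + 19.42²) ≈ 58.40.

≈ 58.4 in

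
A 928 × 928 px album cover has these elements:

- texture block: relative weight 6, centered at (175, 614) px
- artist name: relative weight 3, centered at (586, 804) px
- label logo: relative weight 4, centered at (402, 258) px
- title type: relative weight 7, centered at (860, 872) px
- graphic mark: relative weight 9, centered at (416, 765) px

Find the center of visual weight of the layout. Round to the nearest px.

Weights sum to 6 + 3 + 4 + 7 + 9 = 29.
x-moment: 6·175 + 3·586 + 4·402 + 7·860 + 9·416 = 14180; centroid 14180/29 ≈ 488.97.
y-moment: 6·614 + 3·804 + 4·258 + 7·872 + 9·765 = 20117; centroid 20117/29 ≈ 693.69.

(489, 694)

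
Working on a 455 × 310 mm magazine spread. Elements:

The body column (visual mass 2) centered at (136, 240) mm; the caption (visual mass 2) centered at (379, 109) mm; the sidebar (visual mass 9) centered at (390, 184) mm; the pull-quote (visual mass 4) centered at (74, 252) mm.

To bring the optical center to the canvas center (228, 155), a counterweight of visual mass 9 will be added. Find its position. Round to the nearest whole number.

New total weight: (2 + 2 + 9 + 4) + 9 = 26.
x: target moment 26×228 = 5928; current 2·136 + 2·379 + 9·390 + 4·74 = 4836; the counterweight supplies 1092, so x = 1092/9 ≈ 121.33.
y: target moment 26×155 = 4030; current 2·240 + 2·109 + 9·184 + 4·252 = 3362; the counterweight supplies 668, so y = 668/9 ≈ 74.22.

(121, 74)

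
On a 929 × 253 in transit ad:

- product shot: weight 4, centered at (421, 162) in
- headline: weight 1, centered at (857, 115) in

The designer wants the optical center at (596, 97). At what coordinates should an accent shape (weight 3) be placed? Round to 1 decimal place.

(742.3, 4.3)

With the accent shape, Σw becomes 4 + 1 + 3 = 8.
x: need Σw·x = 8·596 = 4768. Existing = 4·421 + 1·857 = 2541. Remainder 2227 / 3 ≈ 742.33.
y: need Σw·y = 8·97 = 776. Existing = 4·162 + 1·115 = 763. Remainder 13 / 3 ≈ 4.33.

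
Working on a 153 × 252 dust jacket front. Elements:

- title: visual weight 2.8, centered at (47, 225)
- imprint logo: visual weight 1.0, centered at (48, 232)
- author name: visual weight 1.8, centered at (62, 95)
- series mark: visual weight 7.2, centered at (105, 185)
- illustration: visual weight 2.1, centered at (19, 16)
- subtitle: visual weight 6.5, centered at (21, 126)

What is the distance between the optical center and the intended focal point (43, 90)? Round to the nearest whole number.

Weights sum to 2.8 + 1.0 + 1.8 + 7.2 + 2.1 + 6.5 = 21.4.
Σw·x = 1223.6; x̄ = 1223.6/21.4 ≈ 57.18.
Σw·y = 3217.6; ȳ = 3217.6/21.4 ≈ 150.36.
Relative to (43, 90): Δ = (14.18, 60.36); |Δ| = √(14.18² + 60.36²) ≈ 62.00.

≈ 62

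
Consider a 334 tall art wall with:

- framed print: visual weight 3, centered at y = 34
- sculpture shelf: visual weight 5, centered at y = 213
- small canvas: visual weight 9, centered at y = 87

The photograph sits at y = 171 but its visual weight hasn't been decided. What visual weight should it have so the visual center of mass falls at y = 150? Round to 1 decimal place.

w ≈ 28.6

Existing Σw = 17 (3 + 5 + 9); existing moment 3·34 + 5·213 + 9·87 = 1950.
Balance at y = 150 requires (1950 + w·171) / (17 + w) = 150.
So w = (150·17 − 1950)/(171 − 150) = 600/21 ≈ 28.57.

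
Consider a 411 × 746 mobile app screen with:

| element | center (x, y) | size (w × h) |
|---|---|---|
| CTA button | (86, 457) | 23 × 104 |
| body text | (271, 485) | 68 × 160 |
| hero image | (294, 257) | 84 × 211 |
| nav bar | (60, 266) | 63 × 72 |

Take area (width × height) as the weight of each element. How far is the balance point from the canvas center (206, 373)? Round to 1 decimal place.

Taking area as weight: CTA button 23·104 = 2392, body text 68·160 = 10880, hero image 84·211 = 17724, nav bar 63·72 = 4536. Sum 35532.
Σw·x = 2392·86 + 10880·271 + 17724·294 + 4536·60 = 8637208, so x̄ = 8637208/35532 ≈ 243.08.
Σw·y = 2392·457 + 10880·485 + 17724·257 + 4536·266 = 12131588, so ȳ = 12131588/35532 ≈ 341.43.
Relative to (206, 373): Δ = (37.08, -31.57); |Δ| = √(37.08² + -31.57²) ≈ 48.70.

≈ 48.7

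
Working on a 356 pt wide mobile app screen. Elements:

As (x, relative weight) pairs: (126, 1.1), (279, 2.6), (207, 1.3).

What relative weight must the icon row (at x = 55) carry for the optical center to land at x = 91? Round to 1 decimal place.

w ≈ 18.8

Known weights sum to 1.1 + 2.6 + 1.3 = 5.0; their moment is 1.1·126 + 2.6·279 + 1.3·207 = 1133.1.
For the centroid to hit 91: (1133.1 + w·55) / (5.0 + w) = 91.
Rearranging, w·(55 − 91) = 91·5.0 − 1133.1 = -678.1, so w ≈ -678.1/-36 = 18.84.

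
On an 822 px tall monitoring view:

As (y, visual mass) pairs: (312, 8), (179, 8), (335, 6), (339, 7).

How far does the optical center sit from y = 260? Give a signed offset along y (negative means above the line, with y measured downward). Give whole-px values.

≈ 27 px

Total weight = 8 + 8 + 6 + 7 = 29.
Σw·y = 8·312 + 8·179 + 6·335 + 7·339 = 8311, so ȳ = 8311/29 ≈ 286.59.
Difference: 286.59 − 260 ≈ 26.59.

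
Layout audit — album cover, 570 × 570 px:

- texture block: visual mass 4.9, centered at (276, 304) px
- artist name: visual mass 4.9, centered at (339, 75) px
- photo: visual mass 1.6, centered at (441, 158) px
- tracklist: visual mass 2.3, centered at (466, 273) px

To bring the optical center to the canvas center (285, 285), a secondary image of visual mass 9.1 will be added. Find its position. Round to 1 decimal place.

(187.6, 413.2)

With the secondary image, Σw becomes 4.9 + 4.9 + 1.6 + 2.3 + 9.1 = 22.8.
x: need Σw·x = 22.8·285 = 6498.0. Existing = 4.9·276 + 4.9·339 + 1.6·441 + 2.3·466 = 4790.9. Remainder 1707.1 / 9.1 ≈ 187.59.
y: need Σw·y = 22.8·285 = 6498.0. Existing = 4.9·304 + 4.9·75 + 1.6·158 + 2.3·273 = 2737.8. Remainder 3760.2 / 9.1 ≈ 413.21.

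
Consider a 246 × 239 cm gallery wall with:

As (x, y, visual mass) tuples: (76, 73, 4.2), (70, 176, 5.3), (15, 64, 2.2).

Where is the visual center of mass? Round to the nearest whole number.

(62, 118)

Weights sum to 4.2 + 5.3 + 2.2 = 11.7.
Σw·x = 4.2·76 + 5.3·70 + 2.2·15 = 723.2, so x̄ = 723.2/11.7 ≈ 61.81.
Σw·y = 4.2·73 + 5.3·176 + 2.2·64 = 1380.2, so ȳ = 1380.2/11.7 ≈ 117.97.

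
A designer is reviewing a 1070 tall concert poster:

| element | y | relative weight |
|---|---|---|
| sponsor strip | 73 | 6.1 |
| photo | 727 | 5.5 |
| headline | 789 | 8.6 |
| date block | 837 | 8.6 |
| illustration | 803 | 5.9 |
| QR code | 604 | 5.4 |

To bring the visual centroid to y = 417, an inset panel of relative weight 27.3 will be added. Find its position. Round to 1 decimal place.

After adding the inset panel, total weight = 6.1 + 5.5 + 8.6 + 8.6 + 5.9 + 5.4 + 27.3 = 67.4.
y: target moment 67.4×417 = 28105.8; current 6.1·73 + 5.5·727 + 8.6·789 + 8.6·837 + 5.9·803 + 5.4·604 = 26426.7; the inset panel supplies 1679.1, so y = 1679.1/27.3 ≈ 61.51.

y ≈ 61.5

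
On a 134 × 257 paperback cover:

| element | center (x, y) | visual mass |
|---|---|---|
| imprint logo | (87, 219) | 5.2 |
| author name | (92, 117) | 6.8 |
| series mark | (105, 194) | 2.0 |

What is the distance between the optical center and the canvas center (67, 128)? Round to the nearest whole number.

Weights sum to 5.2 + 6.8 + 2.0 = 14.0.
x: (5.2·87 + 6.8·92 + 2.0·105) / 14.0 = 1288.0 / 14.0 ≈ 92.00
y: (5.2·219 + 6.8·117 + 2.0·194) / 14.0 = 2322.4 / 14.0 ≈ 165.89
From (67, 128): dx = 25.00, dy = 37.89, so the distance is √(dx²+dy²) ≈ 45.39.

≈ 45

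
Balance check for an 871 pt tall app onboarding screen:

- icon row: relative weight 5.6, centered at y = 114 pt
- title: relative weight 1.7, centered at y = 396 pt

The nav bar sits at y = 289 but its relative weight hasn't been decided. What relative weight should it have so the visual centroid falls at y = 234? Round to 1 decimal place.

Existing Σw = 7.3 (5.6 + 1.7); existing moment 5.6·114 + 1.7·396 = 1311.6.
Balance at y = 234 requires (1311.6 + w·289) / (7.3 + w) = 234.
Rearranging, w·(289 − 234) = 234·7.3 − 1311.6 = 396.6, so w ≈ 396.6/55 = 7.21.

w ≈ 7.2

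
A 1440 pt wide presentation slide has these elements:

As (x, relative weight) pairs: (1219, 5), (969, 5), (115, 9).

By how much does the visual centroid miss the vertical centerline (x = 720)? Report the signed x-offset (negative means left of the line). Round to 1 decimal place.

≈ -89.7 pt

Weights sum to 5 + 5 + 9 = 19.
x: (5·1219 + 5·969 + 9·115) / 19 = 11975 / 19 ≈ 630.26
Against x = 720, that's 630.26 − 720 = -89.74.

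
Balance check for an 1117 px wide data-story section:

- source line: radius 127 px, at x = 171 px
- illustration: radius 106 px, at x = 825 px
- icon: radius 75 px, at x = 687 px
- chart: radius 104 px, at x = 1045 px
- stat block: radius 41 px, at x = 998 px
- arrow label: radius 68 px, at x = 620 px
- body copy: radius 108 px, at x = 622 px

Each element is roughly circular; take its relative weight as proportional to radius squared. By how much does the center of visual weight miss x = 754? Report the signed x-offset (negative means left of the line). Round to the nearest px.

≈ -123 px

Weights ∝ r²: source line 127² = 16129, illustration 106² = 11236, icon 75² = 5625, chart 104² = 10816, stat block 41² = 1681, arrow label 68² = 4624, body copy 108² = 11664; Σw = 61775.
x: (16129·171 + 11236·825 + 5625·687 + 10816·1045 + 1681·998 + 4624·620 + 11664·622) / 61775 = 38994380 / 61775 ≈ 631.23
Difference: 631.23 − 754 ≈ -122.77.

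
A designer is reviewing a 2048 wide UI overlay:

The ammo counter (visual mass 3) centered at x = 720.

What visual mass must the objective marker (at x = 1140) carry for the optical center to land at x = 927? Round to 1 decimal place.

w ≈ 2.9

The single fixed element contributes weight 3, moment 3·720 = 2160.
Balance at x = 927 requires (2160 + w·1140) / (3 + w) = 927.
Rearranging, w·(1140 − 927) = 927·3 − 2160 = 621, so w ≈ 621/213 = 2.92.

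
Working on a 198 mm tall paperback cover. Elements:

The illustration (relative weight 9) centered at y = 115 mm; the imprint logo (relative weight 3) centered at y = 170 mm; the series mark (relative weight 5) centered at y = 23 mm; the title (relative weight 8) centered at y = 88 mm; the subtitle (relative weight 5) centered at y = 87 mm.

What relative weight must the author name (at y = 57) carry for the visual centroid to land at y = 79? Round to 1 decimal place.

Known weights sum to 9 + 3 + 5 + 8 + 5 = 30; their moment is 9·115 + 3·170 + 5·23 + 8·88 + 5·87 = 2799.
Set Σw·y/Σw = 79: (2799 + 57w) = 79·(30 + w).
Rearranging, w·(57 − 79) = 79·30 − 2799 = -429, so w ≈ -429/-22 = 19.50.

w ≈ 19.5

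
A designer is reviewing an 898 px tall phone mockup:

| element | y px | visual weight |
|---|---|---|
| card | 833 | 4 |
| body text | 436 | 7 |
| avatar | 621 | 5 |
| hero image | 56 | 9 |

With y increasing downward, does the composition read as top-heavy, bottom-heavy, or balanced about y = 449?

top-heavy

Σw = 4 + 7 + 5 + 9 = 25.
y: (4·833 + 7·436 + 5·621 + 9·56) / 25 = 9993 / 25 ≈ 399.72
399.7 vs midline 449 → top-heavy.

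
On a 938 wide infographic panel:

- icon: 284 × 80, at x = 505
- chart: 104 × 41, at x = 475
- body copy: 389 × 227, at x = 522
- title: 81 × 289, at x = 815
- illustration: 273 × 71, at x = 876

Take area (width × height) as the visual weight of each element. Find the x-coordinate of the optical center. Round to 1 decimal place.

Areas: icon 284·80 = 22720, chart 104·41 = 4264, body copy 389·227 = 88303, title 81·289 = 23409, illustration 273·71 = 19383. Total weight = 158079.
Σw·x = 22720·505 + 4264·475 + 88303·522 + 23409·815 + 19383·876 = 95651009, so x̄ = 95651009/158079 ≈ 605.08.

x ≈ 605.1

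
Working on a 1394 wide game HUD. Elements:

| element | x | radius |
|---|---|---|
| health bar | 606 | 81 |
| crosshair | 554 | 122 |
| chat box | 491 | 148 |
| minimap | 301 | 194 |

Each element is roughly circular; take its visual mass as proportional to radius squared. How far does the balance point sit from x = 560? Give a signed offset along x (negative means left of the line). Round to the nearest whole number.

≈ -136

r² weights: health bar 81² = 6561, crosshair 122² = 14884, chat box 148² = 21904, minimap 194² = 37636. Total = 80985.
Σw·x = 6561·606 + 14884·554 + 21904·491 + 37636·301 = 34305002, so x̄ = 34305002/80985 ≈ 423.60.
Difference: 423.60 − 560 ≈ -136.40.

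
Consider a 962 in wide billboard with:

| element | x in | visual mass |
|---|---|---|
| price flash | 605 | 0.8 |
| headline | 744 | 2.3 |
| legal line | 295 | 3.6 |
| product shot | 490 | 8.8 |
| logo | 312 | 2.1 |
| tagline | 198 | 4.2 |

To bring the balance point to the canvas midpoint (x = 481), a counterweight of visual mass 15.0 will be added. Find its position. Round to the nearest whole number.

x ≈ 576

After adding the counterweight, total weight = 0.8 + 2.3 + 3.6 + 8.8 + 2.1 + 4.2 + 15.0 = 36.8.
x: target moment 36.8×481 = 17700.8; current 0.8·605 + 2.3·744 + 3.6·295 + 8.8·490 + 2.1·312 + 4.2·198 = 9056.0; the counterweight supplies 8644.8, so x = 8644.8/15.0 ≈ 576.32.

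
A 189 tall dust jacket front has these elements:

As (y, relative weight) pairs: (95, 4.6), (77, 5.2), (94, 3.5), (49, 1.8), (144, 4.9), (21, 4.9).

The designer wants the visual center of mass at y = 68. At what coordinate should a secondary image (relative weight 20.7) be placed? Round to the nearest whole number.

y ≈ 50

With the secondary image, Σw becomes 4.6 + 5.2 + 3.5 + 1.8 + 4.9 + 4.9 + 20.7 = 45.6.
Along y: (2063.1 + 20.7·y) / 45.6 = 68 (existing moment 4.6·95 + 5.2·77 + 3.5·94 + 1.8·49 + 4.9·144 + 4.9·21 = 2063.1) ⇒ y = (3100.8 − 2063.1) / 20.7 ≈ 50.13.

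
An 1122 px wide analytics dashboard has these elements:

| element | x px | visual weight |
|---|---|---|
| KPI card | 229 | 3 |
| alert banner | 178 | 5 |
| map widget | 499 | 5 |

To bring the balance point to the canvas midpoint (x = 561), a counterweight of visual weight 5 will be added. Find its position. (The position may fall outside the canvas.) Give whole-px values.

After adding the counterweight, total weight = 3 + 5 + 5 + 5 = 18.
Along x: (4072 + 5·x) / 18 = 561 (existing moment 3·229 + 5·178 + 5·499 = 4072) ⇒ x = (10098 − 4072) / 5 ≈ 1205.20.

x ≈ 1205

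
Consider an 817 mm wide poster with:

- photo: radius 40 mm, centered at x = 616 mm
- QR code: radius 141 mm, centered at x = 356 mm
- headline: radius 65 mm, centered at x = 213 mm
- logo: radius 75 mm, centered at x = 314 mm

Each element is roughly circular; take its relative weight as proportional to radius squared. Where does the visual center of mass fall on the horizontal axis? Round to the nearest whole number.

x ≈ 342

r² weights: photo 40² = 1600, QR code 141² = 19881, headline 65² = 4225, logo 75² = 5625. Total = 31331.
x-moment: 1600·616 + 19881·356 + 4225·213 + 5625·314 = 10729411; centroid 10729411/31331 ≈ 342.45.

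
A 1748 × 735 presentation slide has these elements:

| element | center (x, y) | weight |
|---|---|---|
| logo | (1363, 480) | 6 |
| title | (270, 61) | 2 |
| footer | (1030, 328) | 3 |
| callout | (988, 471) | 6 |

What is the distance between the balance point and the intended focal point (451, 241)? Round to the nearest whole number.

Total weight = 6 + 2 + 3 + 6 = 17.
Σw·x = 6·1363 + 2·270 + 3·1030 + 6·988 = 17736, so x̄ = 17736/17 ≈ 1043.29.
Σw·y = 6·480 + 2·61 + 3·328 + 6·471 = 6812, so ȳ = 6812/17 ≈ 400.71.
From (451, 241): dx = 592.29, dy = 159.71, so the distance is √(dx²+dy²) ≈ 613.45.

≈ 613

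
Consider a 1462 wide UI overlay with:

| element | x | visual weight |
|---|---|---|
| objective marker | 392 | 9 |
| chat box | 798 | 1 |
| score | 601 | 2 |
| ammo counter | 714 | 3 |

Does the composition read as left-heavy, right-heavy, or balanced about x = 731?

left-heavy

Σw = 9 + 1 + 2 + 3 = 15.
Σw·x = 9·392 + 1·798 + 2·601 + 3·714 = 7670, so x̄ = 7670/15 ≈ 511.33.
511.3 lies left of the midline 731, so the layout is left-heavy.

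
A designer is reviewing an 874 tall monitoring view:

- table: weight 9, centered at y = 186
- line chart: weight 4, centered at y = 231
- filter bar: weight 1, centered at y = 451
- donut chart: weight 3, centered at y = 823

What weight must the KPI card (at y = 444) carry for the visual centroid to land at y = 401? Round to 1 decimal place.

Fixed elements: Σw = 9 + 4 + 1 + 3 = 17, Σw·y = 9·186 + 4·231 + 1·451 + 3·823 = 5518.
Balance at y = 401 requires (5518 + w·444) / (17 + w) = 401.
So w = (401·17 − 5518)/(444 − 401) = 1299/43 ≈ 30.21.

w ≈ 30.2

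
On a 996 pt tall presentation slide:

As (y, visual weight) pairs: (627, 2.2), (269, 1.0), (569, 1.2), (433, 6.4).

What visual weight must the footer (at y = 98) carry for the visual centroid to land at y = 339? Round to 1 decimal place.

w ≈ 6.0

Existing Σw = 10.8 (2.2 + 1.0 + 1.2 + 6.4); existing moment 2.2·627 + 1.0·269 + 1.2·569 + 6.4·433 = 5102.4.
Balance at y = 339 requires (5102.4 + w·98) / (10.8 + w) = 339.
So w = (339·10.8 − 5102.4)/(98 − 339) = -1441.2/-241 ≈ 5.98.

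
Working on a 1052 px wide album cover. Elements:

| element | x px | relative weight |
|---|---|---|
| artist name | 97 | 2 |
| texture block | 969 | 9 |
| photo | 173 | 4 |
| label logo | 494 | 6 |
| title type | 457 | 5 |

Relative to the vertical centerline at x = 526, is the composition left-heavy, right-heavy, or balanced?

Weights sum to 2 + 9 + 4 + 6 + 5 = 26.
x: (2·97 + 9·969 + 4·173 + 6·494 + 5·457) / 26 = 14856 / 26 ≈ 571.38
571.4 vs midline 526 → right-heavy.

right-heavy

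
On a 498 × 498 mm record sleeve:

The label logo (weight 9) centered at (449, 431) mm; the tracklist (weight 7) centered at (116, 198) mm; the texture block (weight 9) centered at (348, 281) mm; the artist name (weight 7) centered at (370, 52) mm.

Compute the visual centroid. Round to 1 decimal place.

(330.5, 254.9)

Weights sum to 9 + 7 + 9 + 7 = 32.
x: (9·449 + 7·116 + 9·348 + 7·370) / 32 = 10575 / 32 ≈ 330.47
y: (9·431 + 7·198 + 9·281 + 7·52) / 32 = 8158 / 32 ≈ 254.94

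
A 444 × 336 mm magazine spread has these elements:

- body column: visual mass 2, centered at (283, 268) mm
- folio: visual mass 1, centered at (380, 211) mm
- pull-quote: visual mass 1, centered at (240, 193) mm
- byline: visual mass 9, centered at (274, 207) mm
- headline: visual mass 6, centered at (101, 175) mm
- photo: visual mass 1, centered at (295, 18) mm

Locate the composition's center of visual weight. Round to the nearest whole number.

Total weight = 2 + 1 + 1 + 9 + 6 + 1 = 20.
Σw·x = 4553; x̄ = 4553/20 ≈ 227.65.
Σw·y = 3871; ȳ = 3871/20 ≈ 193.55.

(228, 194)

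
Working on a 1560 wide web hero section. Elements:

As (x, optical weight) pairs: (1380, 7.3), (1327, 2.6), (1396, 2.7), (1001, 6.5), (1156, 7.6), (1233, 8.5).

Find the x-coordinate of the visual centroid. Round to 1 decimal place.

x ≈ 1223.5

Weights sum to 7.3 + 2.6 + 2.7 + 6.5 + 7.6 + 8.5 = 35.2.
x: moment 43066.0 / weight 35.2 ≈ 1223.47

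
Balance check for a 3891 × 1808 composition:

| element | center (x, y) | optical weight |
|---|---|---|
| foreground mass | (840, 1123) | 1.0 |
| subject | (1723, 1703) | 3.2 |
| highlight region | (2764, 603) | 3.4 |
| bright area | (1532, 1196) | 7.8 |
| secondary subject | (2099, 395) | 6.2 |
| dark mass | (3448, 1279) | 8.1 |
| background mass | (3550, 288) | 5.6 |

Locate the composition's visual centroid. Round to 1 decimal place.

Σw = 1.0 + 3.2 + 3.4 + 7.8 + 6.2 + 8.1 + 5.6 = 35.3.
Σw·x = 88523.4; x̄ = 88523.4/35.3 ≈ 2507.75.
y: moment 32373.3 / weight 35.3 ≈ 917.09

(2507.7, 917.1)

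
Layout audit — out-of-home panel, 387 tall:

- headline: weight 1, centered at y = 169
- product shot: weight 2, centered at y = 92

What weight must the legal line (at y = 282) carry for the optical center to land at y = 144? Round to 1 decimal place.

w ≈ 0.6

Fixed elements: Σw = 1 + 2 = 3, Σw·y = 1·169 + 2·92 = 353.
For the centroid to hit 144: (353 + w·282) / (3 + w) = 144.
Solving: w = (144·3 − 353) / (282 − 144) = 79 / 138 ≈ 0.57.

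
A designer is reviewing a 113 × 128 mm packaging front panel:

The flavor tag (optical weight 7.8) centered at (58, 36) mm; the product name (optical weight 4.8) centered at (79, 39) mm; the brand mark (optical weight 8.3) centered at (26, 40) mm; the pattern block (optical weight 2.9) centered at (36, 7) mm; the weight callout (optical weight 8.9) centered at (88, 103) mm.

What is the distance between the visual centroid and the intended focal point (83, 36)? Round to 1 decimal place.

≈ 29.3 mm

Σw = 7.8 + 4.8 + 8.3 + 2.9 + 8.9 = 32.7.
Σw·x = 7.8·58 + 4.8·79 + 8.3·26 + 2.9·36 + 8.9·88 = 1935.0, so x̄ = 1935.0/32.7 ≈ 59.17.
Σw·y = 7.8·36 + 4.8·39 + 8.3·40 + 2.9·7 + 8.9·103 = 1737.0, so ȳ = 1737.0/32.7 ≈ 53.12.
From (83, 36): dx = -23.83, dy = 17.12, so the distance is √(dx²+dy²) ≈ 29.34.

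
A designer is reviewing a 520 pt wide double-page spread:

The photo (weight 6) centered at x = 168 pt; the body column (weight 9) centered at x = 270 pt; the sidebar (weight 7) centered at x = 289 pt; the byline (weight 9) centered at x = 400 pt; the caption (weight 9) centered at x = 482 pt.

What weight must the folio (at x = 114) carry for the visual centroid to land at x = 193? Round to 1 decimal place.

Fixed elements: Σw = 6 + 9 + 7 + 9 + 9 = 40, Σw·x = 6·168 + 9·270 + 7·289 + 9·400 + 9·482 = 13399.
Set Σw·x/Σw = 193: (13399 + 114w) = 193·(40 + w).
Solving: w = (193·40 − 13399) / (114 − 193) = -5679 / -79 ≈ 71.89.

w ≈ 71.9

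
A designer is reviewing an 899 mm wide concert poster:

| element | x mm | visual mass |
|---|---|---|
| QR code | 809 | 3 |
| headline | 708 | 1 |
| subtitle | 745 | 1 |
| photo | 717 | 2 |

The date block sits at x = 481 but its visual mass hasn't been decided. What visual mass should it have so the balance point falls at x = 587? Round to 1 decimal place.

Fixed elements: Σw = 3 + 1 + 1 + 2 = 7, Σw·x = 3·809 + 1·708 + 1·745 + 2·717 = 5314.
For the centroid to hit 587: (5314 + w·481) / (7 + w) = 587.
Rearranging, w·(481 − 587) = 587·7 − 5314 = -1205, so w ≈ -1205/-106 = 11.37.

w ≈ 11.4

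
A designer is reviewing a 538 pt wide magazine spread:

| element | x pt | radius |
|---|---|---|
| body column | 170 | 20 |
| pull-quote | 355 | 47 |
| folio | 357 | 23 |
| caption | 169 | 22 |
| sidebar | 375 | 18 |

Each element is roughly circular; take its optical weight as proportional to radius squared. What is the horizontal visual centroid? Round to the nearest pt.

x ≈ 315

r² weights: body column 20² = 400, pull-quote 47² = 2209, folio 23² = 529, caption 22² = 484, sidebar 18² = 324. Total = 3946.
Σw·x = 400·170 + 2209·355 + 529·357 + 484·169 + 324·375 = 1244344, so x̄ = 1244344/3946 ≈ 315.34.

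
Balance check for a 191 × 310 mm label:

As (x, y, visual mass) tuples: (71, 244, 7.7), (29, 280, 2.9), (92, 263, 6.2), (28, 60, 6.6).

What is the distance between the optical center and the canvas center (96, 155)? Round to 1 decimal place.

Total weight = 7.7 + 2.9 + 6.2 + 6.6 = 23.4.
Σw·x = 7.7·71 + 2.9·29 + 6.2·92 + 6.6·28 = 1386.0, so x̄ = 1386.0/23.4 ≈ 59.23.
Σw·y = 7.7·244 + 2.9·280 + 6.2·263 + 6.6·60 = 4717.4, so ȳ = 4717.4/23.4 ≈ 201.60.
Relative to (96, 155): Δ = (-36.77, 46.60); |Δ| = √(-36.77² + 46.60²) ≈ 59.36.

≈ 59.4 mm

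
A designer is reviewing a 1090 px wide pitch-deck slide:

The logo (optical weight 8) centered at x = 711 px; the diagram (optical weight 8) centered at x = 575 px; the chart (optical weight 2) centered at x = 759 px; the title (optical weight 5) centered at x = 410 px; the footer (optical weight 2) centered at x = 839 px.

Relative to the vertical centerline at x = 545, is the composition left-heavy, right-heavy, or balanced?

right-heavy

Σw = 8 + 8 + 2 + 5 + 2 = 25.
x-moment: 8·711 + 8·575 + 2·759 + 5·410 + 2·839 = 15534; centroid 15534/25 ≈ 621.36.
621.4 vs midline 545 → right-heavy.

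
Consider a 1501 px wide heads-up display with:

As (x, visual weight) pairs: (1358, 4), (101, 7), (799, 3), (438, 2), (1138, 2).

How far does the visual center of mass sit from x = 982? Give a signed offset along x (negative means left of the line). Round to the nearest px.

Total weight = 4 + 7 + 3 + 2 + 2 = 18.
x: (4·1358 + 7·101 + 3·799 + 2·438 + 2·1138) / 18 = 11688 / 18 ≈ 649.33
Against x = 982, that's 649.33 − 982 = -332.67.

≈ -333 px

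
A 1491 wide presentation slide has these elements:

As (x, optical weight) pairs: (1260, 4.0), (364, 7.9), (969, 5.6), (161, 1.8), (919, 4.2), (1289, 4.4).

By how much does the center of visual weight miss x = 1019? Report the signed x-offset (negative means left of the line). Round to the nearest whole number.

Weights sum to 4.0 + 7.9 + 5.6 + 1.8 + 4.2 + 4.4 = 27.9.
Σw·x = 23163.2; x̄ = 23163.2/27.9 ≈ 830.22.
Difference: 830.22 − 1019 ≈ -188.78.

≈ -189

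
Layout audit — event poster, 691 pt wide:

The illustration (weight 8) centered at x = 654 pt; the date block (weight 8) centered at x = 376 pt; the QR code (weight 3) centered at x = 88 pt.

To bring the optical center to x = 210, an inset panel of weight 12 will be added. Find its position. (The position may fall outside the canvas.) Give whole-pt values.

x ≈ -166

New total weight: (8 + 8 + 3) + 12 = 31.
x: target moment 31×210 = 6510; current 8·654 + 8·376 + 3·88 = 8504; the inset panel supplies -1994, so x = -1994/12 ≈ -166.17.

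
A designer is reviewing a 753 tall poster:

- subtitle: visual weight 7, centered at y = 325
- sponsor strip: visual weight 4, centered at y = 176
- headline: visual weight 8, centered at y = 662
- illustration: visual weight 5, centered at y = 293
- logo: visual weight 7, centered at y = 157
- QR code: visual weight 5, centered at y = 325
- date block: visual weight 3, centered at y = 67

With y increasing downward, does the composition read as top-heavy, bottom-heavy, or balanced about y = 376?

Total weight = 7 + 4 + 8 + 5 + 7 + 5 + 3 = 39.
y: (7·325 + 4·176 + 8·662 + 5·293 + 7·157 + 5·325 + 3·67) / 39 = 12665 / 39 ≈ 324.74
324.7 vs midline 376 → top-heavy.

top-heavy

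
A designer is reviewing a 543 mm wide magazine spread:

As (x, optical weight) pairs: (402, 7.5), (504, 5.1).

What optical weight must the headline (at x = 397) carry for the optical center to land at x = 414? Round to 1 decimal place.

Known weights sum to 7.5 + 5.1 = 12.6; their moment is 7.5·402 + 5.1·504 = 5585.4.
For the centroid to hit 414: (5585.4 + w·397) / (12.6 + w) = 414.
Rearranging, w·(397 − 414) = 414·12.6 − 5585.4 = -369.0, so w ≈ -369.0/-17 = 21.71.

w ≈ 21.7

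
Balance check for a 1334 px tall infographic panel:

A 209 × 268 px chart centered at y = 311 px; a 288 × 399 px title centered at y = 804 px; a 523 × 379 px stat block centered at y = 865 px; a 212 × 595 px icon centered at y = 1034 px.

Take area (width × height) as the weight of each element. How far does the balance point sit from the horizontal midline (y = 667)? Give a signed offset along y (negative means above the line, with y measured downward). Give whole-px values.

≈ 164 px

Areas: chart 209·268 = 56012, title 288·399 = 114912, stat block 523·379 = 198217, icon 212·595 = 126140. Total weight = 495281.
y: (56012·311 + 114912·804 + 198217·865 + 126140·1034) / 495281 = 411695445 / 495281 ≈ 831.24
Difference: 831.24 − 667 ≈ 164.24.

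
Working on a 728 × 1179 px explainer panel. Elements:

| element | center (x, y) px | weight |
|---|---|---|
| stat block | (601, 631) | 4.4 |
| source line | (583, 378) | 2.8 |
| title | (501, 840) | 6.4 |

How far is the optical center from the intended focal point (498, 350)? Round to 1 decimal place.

Weights sum to 4.4 + 2.8 + 6.4 = 13.6.
x-moment: 4.4·601 + 2.8·583 + 6.4·501 = 7483.2; centroid 7483.2/13.6 ≈ 550.24.
y-moment: 4.4·631 + 2.8·378 + 6.4·840 = 9210.8; centroid 9210.8/13.6 ≈ 677.26.
Offset from (498, 350): Δx ≈ 52.24, Δy ≈ 327.26; distance = √(Δx² + Δy²) ≈ 331.41.

≈ 331.4 px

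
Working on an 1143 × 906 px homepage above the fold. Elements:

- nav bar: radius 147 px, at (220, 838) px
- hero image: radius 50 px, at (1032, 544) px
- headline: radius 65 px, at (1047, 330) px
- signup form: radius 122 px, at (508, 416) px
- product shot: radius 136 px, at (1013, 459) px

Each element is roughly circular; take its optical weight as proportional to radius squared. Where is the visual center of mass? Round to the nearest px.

(617, 576)

r² weights: nav bar 147² = 21609, hero image 50² = 2500, headline 65² = 4225, signup form 122² = 14884, product shot 136² = 18496. Total = 61714.
Σw·x = 21609·220 + 2500·1032 + 4225·1047 + 14884·508 + 18496·1013 = 38055075, so x̄ = 38055075/61714 ≈ 616.64.
Σw·y = 21609·838 + 2500·544 + 4225·330 + 14884·416 + 18496·459 = 35544000, so ȳ = 35544000/61714 ≈ 575.95.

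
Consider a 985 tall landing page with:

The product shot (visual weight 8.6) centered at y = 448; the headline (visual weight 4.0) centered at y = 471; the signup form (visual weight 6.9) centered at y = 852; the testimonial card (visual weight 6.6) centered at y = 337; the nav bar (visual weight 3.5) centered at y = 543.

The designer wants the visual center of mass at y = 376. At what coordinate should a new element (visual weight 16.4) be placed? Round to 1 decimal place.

With the new element, Σw becomes 8.6 + 4.0 + 6.9 + 6.6 + 3.5 + 16.4 = 46.0.
y: target moment 46.0×376 = 17296.0; current 8.6·448 + 4.0·471 + 6.9·852 + 6.6·337 + 3.5·543 = 15740.3; the new element supplies 1555.7, so y = 1555.7/16.4 ≈ 94.86.

y ≈ 94.9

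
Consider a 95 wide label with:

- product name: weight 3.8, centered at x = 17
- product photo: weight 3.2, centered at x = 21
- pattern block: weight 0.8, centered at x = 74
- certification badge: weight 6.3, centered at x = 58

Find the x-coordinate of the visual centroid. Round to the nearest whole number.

x ≈ 39

Σw = 3.8 + 3.2 + 0.8 + 6.3 = 14.1.
x-moment: 3.8·17 + 3.2·21 + 0.8·74 + 6.3·58 = 556.4; centroid 556.4/14.1 ≈ 39.46.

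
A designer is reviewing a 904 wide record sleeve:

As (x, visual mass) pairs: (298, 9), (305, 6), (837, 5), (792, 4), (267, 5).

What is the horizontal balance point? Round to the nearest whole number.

x ≈ 455

Σw = 9 + 6 + 5 + 4 + 5 = 29.
x-moment: 9·298 + 6·305 + 5·837 + 4·792 + 5·267 = 13200; centroid 13200/29 ≈ 455.17.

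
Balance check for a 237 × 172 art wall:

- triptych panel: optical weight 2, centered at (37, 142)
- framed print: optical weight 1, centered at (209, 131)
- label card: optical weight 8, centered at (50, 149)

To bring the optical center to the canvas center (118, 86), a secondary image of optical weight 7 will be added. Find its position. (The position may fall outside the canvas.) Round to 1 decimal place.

After adding the secondary image, total weight = 2 + 1 + 8 + 7 = 18.
x: target moment 18×118 = 2124; current 2·37 + 1·209 + 8·50 = 683; the secondary image supplies 1441, so x = 1441/7 ≈ 205.86.
y: target moment 18×86 = 1548; current 2·142 + 1·131 + 8·149 = 1607; the secondary image supplies -59, so y = -59/7 ≈ -8.43.

(205.9, -8.4)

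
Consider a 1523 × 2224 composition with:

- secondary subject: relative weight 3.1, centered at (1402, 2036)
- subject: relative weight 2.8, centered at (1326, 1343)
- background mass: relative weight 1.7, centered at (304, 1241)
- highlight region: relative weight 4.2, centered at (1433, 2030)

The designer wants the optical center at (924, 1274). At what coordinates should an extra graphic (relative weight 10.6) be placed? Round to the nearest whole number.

(576, 739)

After adding the extra graphic, total weight = 3.1 + 2.8 + 1.7 + 4.2 + 10.6 = 22.4.
Along x: (14594.4 + 10.6·x) / 22.4 = 924 (existing moment 3.1·1402 + 2.8·1326 + 1.7·304 + 4.2·1433 = 14594.4) ⇒ x = (20697.6 − 14594.4) / 10.6 ≈ 575.77.
Along y: (20707.7 + 10.6·y) / 22.4 = 1274 (existing moment 3.1·2036 + 2.8·1343 + 1.7·1241 + 4.2·2030 = 20707.7) ⇒ y = (28537.6 − 20707.7) / 10.6 ≈ 738.67.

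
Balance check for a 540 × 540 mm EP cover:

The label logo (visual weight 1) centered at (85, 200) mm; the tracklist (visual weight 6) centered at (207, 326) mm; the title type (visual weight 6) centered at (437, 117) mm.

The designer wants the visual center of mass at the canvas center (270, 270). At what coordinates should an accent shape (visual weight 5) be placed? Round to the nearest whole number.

After adding the accent shape, total weight = 1 + 6 + 6 + 5 = 18.
Along x: (3949 + 5·x) / 18 = 270 (existing moment 1·85 + 6·207 + 6·437 = 3949) ⇒ x = (4860 − 3949) / 5 ≈ 182.20.
Along y: (2858 + 5·y) / 18 = 270 (existing moment 1·200 + 6·326 + 6·117 = 2858) ⇒ y = (4860 − 2858) / 5 ≈ 400.40.

(182, 400)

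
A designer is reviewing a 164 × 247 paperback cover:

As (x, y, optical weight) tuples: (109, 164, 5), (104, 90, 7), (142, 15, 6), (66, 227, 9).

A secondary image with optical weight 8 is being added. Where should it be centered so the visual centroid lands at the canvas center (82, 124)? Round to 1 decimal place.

(18.9, 94.6)

New total weight: (5 + 7 + 6 + 9) + 8 = 35.
x: target moment 35×82 = 2870; current 5·109 + 7·104 + 6·142 + 9·66 = 2719; the secondary image supplies 151, so x = 151/8 ≈ 18.88.
y: target moment 35×124 = 4340; current 5·164 + 7·90 + 6·15 + 9·227 = 3583; the secondary image supplies 757, so y = 757/8 ≈ 94.62.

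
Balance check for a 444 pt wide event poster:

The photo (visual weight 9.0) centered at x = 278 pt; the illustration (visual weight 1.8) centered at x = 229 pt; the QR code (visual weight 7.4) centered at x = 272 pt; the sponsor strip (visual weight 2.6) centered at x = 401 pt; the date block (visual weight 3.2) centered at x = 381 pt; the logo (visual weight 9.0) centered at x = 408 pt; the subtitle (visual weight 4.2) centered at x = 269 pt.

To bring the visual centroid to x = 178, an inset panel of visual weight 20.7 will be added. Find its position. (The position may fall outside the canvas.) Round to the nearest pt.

New total weight: (9.0 + 1.8 + 7.4 + 2.6 + 3.2 + 9.0 + 4.2) + 20.7 = 57.9.
x: need Σw·x = 57.9·178 = 10306.2. Existing = 9.0·278 + 1.8·229 + 7.4·272 + 2.6·401 + 3.2·381 + 9.0·408 + 4.2·269 = 11990.6. Remainder -1684.4 / 20.7 ≈ -81.37.

x ≈ -81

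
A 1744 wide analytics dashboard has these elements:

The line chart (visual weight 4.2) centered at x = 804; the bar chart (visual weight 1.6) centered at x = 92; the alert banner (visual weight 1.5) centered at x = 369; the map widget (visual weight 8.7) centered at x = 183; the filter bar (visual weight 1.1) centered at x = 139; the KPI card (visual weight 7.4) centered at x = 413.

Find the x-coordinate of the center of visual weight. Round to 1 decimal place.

Total weight = 4.2 + 1.6 + 1.5 + 8.7 + 1.1 + 7.4 = 24.5.
x-moment: 4.2·804 + 1.6·92 + 1.5·369 + 8.7·183 + 1.1·139 + 7.4·413 = 8878.7; centroid 8878.7/24.5 ≈ 362.40.

x ≈ 362.4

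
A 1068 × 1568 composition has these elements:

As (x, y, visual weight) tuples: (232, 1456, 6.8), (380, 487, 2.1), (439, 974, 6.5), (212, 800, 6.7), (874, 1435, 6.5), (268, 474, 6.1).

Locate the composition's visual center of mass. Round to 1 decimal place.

(402.5, 1003.8)

Σw = 6.8 + 2.1 + 6.5 + 6.7 + 6.5 + 6.1 = 34.7.
Σw·x = 6.8·232 + 2.1·380 + 6.5·439 + 6.7·212 + 6.5·874 + 6.1·268 = 13965.3, so x̄ = 13965.3/34.7 ≈ 402.46.
Σw·y = 6.8·1456 + 2.1·487 + 6.5·974 + 6.7·800 + 6.5·1435 + 6.1·474 = 34833.4, so ȳ = 34833.4/34.7 ≈ 1003.84.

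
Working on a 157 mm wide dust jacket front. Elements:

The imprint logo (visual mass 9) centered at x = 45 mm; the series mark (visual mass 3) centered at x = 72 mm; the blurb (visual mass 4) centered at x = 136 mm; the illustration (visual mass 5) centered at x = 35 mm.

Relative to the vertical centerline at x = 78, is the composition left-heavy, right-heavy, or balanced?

Weights sum to 9 + 3 + 4 + 5 = 21.
x: (9·45 + 3·72 + 4·136 + 5·35) / 21 = 1340 / 21 ≈ 63.81
Since 63.8 is left of 78, the composition reads left-heavy.

left-heavy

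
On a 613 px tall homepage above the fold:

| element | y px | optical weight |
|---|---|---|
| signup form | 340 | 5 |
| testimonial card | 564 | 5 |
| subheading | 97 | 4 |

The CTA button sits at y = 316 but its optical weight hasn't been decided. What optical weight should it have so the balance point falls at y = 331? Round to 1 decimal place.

Known weights sum to 5 + 5 + 4 = 14; their moment is 5·340 + 5·564 + 4·97 = 4908.
For the centroid to hit 331: (4908 + w·316) / (14 + w) = 331.
Solving: w = (331·14 − 4908) / (316 − 331) = -274 / -15 ≈ 18.27.

w ≈ 18.3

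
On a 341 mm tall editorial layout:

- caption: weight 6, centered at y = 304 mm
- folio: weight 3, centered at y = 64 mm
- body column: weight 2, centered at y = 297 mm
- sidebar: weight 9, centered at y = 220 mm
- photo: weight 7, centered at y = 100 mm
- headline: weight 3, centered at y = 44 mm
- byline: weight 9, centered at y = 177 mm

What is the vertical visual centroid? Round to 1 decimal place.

Weights sum to 6 + 3 + 2 + 9 + 7 + 3 + 9 = 39.
y: moment 7015 / weight 39 ≈ 179.87

y ≈ 179.9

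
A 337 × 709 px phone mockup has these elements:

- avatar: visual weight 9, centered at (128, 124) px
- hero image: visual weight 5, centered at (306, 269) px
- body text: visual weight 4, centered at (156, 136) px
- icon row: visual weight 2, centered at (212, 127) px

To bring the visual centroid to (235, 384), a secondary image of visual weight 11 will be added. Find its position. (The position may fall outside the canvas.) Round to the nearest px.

After adding the secondary image, total weight = 9 + 5 + 4 + 2 + 11 = 31.
x: need Σw·x = 31·235 = 7285. Existing = 9·128 + 5·306 + 4·156 + 2·212 = 3730. Remainder 3555 / 11 ≈ 323.18.
y: need Σw·y = 31·384 = 11904. Existing = 9·124 + 5·269 + 4·136 + 2·127 = 3259. Remainder 8645 / 11 ≈ 785.91.

(323, 786)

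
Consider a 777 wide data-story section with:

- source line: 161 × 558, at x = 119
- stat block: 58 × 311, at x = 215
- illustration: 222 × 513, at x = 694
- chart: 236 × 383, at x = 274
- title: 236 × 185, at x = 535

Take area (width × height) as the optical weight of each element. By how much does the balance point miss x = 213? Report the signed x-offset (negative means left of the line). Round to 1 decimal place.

Areas: source line 161·558 = 89838, stat block 58·311 = 18038, illustration 222·513 = 113886, chart 236·383 = 90388, title 236·185 = 43660. Total weight = 355810.
x-moment: 89838·119 + 18038·215 + 113886·694 + 90388·274 + 43660·535 = 141730188; centroid 141730188/355810 ≈ 398.33.
Offset from x = 213: 398.33 − 213 ≈ 185.33.

≈ 185.3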